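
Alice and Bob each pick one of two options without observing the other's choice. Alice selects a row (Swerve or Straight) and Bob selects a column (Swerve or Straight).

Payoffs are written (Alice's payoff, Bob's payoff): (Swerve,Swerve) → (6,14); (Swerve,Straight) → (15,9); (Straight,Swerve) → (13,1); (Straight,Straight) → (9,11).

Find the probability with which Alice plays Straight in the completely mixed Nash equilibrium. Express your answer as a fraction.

Let r be the probability that Alice plays Swerve. In a completely mixed equilibrium, Bob must be indifferent between Swerve and Straight.
Bob's expected payoff from Swerve is 14r + (1−r); from Straight it is 9r + 11(1−r).
Setting these equal: 13r + 1 = −2r + 11, so r = 2/3.
Therefore Alice plays Straight with probability 1 − 2/3 = 1/3.

1/3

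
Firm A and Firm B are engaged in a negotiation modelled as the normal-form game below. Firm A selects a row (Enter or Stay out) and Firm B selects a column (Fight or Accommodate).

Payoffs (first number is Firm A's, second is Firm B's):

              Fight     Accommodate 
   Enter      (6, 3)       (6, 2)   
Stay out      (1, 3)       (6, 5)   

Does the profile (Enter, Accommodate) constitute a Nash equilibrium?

At (Enter, Accommodate), Firm A earns 6; switching to Stay out would give 6, so Firm A has no profitable deviation.
Firm B earns 2; switching to Fight would give 3, so Firm B would deviate.
Since at least one player can profitably deviate, this is not a Nash equilibrium.

No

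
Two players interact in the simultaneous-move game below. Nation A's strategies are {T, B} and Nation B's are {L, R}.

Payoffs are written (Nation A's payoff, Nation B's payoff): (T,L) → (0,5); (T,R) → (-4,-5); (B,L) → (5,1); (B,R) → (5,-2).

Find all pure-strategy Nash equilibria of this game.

(T, L): Nation A prefers B (5 > 0) — not an equilibrium.
(T, R): Nation A prefers B (5 > -4); Nation B prefers L (5 > -5) — not an equilibrium.
(B, L): Nation A gets 5 ≥ 0 from T, and Nation B gets 1 ≥ -2 from R — Nash equilibrium.
(B, R): Nation B prefers L (1 > -2) — not an equilibrium.

(B, L)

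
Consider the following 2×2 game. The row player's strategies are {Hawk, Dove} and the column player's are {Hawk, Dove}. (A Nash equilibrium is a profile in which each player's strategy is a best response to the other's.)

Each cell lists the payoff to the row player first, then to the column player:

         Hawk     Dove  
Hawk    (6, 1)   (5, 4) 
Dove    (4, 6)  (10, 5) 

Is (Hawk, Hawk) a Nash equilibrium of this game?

No

At (Hawk, Hawk), the row player earns 6; switching to Dove would give 4, so the row player has no profitable deviation.
The column player earns 1; switching to Dove would give 4, so the column player would deviate.
Since at least one player can profitably deviate, this is not a Nash equilibrium.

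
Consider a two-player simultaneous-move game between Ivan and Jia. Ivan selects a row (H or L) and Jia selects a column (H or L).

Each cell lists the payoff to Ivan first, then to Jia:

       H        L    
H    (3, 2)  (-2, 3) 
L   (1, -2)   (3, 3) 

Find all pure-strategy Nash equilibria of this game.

(H, H): Jia prefers L (3 > 2) — not an equilibrium.
(H, L): Ivan prefers L (3 > -2) — not an equilibrium.
(L, H): Ivan prefers H (3 > 1); Jia prefers L (3 > -2) — not an equilibrium.
(L, L): Ivan gets 3 ≥ -2 from H, and Jia gets 3 ≥ -2 from H — Nash equilibrium.

(L, L)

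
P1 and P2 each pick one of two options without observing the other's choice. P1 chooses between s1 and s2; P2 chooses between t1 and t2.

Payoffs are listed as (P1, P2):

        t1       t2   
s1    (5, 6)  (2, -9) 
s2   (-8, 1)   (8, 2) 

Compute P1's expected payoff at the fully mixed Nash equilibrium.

56/19

First find y, the probability P2 plays t1, from P1's indifference between s1 and s2: 5y + 2(1−y) = −8y + 8(1−y), giving y = 6/19.
Since P1 is indifferent in equilibrium, P1's expected payoff equals the payoff from either row against (6/19, 13/19). Using s1: 5(6/19) + 2(13/19) = 56/19.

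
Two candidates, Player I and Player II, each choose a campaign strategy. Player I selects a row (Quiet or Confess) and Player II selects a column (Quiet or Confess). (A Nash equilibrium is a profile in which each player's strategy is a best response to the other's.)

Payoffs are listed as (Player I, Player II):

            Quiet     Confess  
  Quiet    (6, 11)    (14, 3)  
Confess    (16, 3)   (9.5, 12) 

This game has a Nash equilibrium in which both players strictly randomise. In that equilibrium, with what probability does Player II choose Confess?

20/29

Let q be the probability that Player II plays Quiet. In a completely mixed equilibrium, Player I must be indifferent between Quiet and Confess.
Player I's expected payoff from Quiet is 6q + 14(1−q); from Confess it is 16q + 9.5(1−q).
Setting these equal: −8q + 14 = 6.5q + 9.5, so q = 9/29.
Therefore Player II plays Confess with probability 1 − 9/29 = 20/29.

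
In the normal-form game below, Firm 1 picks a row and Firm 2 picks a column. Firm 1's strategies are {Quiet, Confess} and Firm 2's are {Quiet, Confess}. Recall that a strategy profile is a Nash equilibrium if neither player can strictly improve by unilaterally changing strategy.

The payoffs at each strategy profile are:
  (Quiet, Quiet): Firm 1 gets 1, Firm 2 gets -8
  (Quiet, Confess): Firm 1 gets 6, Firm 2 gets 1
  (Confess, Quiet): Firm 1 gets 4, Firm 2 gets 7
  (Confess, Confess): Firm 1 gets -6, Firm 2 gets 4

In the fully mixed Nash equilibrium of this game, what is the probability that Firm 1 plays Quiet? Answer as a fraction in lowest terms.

1/4

Let r be the probability that Firm 1 plays Quiet. In a completely mixed equilibrium, Firm 2 must be indifferent between Quiet and Confess.
Firm 2's expected payoff from Quiet is −8r + 7(1−r); from Confess it is r + 4(1−r).
Setting these equal: −15r + 7 = −3r + 4, so r = 1/4.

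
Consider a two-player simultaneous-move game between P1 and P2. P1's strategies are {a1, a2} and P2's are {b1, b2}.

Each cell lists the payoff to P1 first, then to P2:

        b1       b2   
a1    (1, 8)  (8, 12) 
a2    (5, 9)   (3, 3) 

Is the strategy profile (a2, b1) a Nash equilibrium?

At (a2, b1), P1 earns 5; switching to a1 would give 1, so P1 has no profitable deviation.
P2 earns 9; switching to b2 would give 3, so P2 has no profitable deviation.
Neither player can gain by a unilateral deviation, so this profile is a Nash equilibrium.

Yes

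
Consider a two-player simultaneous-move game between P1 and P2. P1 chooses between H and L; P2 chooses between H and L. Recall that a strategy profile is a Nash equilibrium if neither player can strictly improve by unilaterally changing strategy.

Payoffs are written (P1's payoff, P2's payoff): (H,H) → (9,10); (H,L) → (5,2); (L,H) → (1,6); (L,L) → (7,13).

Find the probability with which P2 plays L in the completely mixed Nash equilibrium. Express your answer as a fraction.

Let q be the probability that P2 plays H. In a completely mixed equilibrium, P1 must be indifferent between H and L.
P1's expected payoff from H is 9q + 5(1−q); from L it is q + 7(1−q).
Setting these equal: 4q + 5 = −6q + 7, so q = 1/5.
Therefore P2 plays L with probability 1 − 1/5 = 4/5.

4/5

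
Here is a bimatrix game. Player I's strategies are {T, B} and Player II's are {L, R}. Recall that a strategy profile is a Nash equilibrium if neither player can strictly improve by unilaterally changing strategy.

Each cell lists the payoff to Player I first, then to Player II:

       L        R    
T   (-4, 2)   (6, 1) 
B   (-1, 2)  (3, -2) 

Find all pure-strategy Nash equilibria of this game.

(B, L)

(T, L): Player I prefers B (-1 > -4) — not an equilibrium.
(T, R): Player II prefers L (2 > 1) — not an equilibrium.
(B, L): Player I gets -1 ≥ -4 from T, and Player II gets 2 ≥ -2 from R — Nash equilibrium.
(B, R): Player I prefers T (6 > 3); Player II prefers L (2 > -2) — not an equilibrium.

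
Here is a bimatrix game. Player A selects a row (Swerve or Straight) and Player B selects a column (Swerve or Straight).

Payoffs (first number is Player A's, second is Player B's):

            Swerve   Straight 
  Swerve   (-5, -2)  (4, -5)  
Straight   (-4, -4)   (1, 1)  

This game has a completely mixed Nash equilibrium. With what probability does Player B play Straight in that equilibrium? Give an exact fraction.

1/4

Let c be the probability that Player B plays Swerve. In a completely mixed equilibrium, Player A must be indifferent between Swerve and Straight.
Player A's expected payoff from Swerve is −5c + 4(1−c); from Straight it is −4c + (1−c).
Setting these equal: −9c + 4 = −5c + 1, so c = 3/4.
Therefore Player B plays Straight with probability 1 − 3/4 = 1/4.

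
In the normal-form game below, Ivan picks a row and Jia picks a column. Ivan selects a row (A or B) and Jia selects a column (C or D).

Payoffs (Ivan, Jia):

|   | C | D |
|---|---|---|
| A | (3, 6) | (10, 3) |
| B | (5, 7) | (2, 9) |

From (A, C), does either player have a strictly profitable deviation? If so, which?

Ivan

Ivan at (A, C) earns 3; deviating to B yields 5 — a strict improvement.
Jia earns 6; deviating to D yields 3 — not better.
Only Ivan has a strictly profitable deviation.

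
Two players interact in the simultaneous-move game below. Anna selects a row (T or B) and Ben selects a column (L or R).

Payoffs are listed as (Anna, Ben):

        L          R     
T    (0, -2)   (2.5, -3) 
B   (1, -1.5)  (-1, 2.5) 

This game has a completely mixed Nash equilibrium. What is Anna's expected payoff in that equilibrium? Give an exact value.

5/9

First find q, the probability Ben plays L, from Anna's indifference between T and B: 2.5(1−q) = q − (1−q), giving q = 7/9.
Since Anna is indifferent in equilibrium, Anna's expected payoff equals the payoff from either row against (7/9, 2/9). Using T: 2.5(2/9) = 5/9.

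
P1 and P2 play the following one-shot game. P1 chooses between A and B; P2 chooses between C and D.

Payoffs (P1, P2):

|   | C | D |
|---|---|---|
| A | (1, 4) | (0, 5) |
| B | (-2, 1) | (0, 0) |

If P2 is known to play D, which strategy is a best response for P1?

Against D, P1 earns 0 from A and 0 from B.
So either strategy is a best response.

either — both A and B are best responses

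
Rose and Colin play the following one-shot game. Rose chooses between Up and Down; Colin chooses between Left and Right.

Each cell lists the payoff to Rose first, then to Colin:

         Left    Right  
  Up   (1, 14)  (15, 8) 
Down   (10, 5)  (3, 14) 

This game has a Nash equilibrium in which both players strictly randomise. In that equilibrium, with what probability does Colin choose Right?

3/7

Let q be the probability that Colin plays Left. In a completely mixed equilibrium, Rose must be indifferent between Up and Down.
Rose's expected payoff from Up is q + 15(1−q); from Down it is 10q + 3(1−q).
Setting these equal: −14q + 15 = 7q + 3, so q = 4/7.
Therefore Colin plays Right with probability 1 − 4/7 = 3/7.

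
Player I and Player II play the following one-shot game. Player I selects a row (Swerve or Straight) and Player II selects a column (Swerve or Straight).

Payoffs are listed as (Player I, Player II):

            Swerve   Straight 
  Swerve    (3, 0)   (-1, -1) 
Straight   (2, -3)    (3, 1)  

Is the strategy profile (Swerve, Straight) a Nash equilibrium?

No

At (Swerve, Straight), Player I earns -1; switching to Straight would give 3, so Player I would deviate.
Player II earns -1; switching to Swerve would give 0, so Player II would deviate.
Since at least one player can profitably deviate, this is not a Nash equilibrium.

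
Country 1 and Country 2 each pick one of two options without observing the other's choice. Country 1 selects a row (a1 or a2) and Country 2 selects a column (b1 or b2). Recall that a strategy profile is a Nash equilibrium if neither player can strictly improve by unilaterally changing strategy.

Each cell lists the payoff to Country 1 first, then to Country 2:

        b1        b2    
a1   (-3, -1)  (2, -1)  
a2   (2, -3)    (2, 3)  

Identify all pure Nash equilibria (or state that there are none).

(a1, b1): Country 1 prefers a2 (2 > -3) — not an equilibrium.
(a1, b2): Country 1 gets 2 ≥ 2 from a2, and Country 2 gets -1 ≥ -1 from b1 — Nash equilibrium.
(a2, b1): Country 2 prefers b2 (3 > -3) — not an equilibrium.
(a2, b2): Country 1 gets 2 ≥ 2 from a1, and Country 2 gets 3 ≥ -3 from b1 — Nash equilibrium.

(a1, b2) and (a2, b2)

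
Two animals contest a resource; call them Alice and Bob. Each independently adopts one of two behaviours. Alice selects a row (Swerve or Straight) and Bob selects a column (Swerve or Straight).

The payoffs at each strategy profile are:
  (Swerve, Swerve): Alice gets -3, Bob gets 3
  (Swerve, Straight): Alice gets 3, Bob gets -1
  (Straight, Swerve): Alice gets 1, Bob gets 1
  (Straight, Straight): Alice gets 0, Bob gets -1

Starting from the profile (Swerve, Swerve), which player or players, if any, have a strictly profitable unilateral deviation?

Alice at (Swerve, Swerve) earns -3; deviating to Straight yields 1 — a strict improvement.
Bob earns 3; deviating to Straight yields -1 — not better.
Only Alice has a strictly profitable deviation.

Alice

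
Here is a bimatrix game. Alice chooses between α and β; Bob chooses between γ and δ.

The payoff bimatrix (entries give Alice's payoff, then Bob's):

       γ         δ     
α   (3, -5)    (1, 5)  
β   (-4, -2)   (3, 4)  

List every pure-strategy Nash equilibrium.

(α, γ): Bob prefers δ (5 > -5) — not an equilibrium.
(α, δ): Alice prefers β (3 > 1) — not an equilibrium.
(β, γ): Alice prefers α (3 > -4); Bob prefers δ (4 > -2) — not an equilibrium.
(β, δ): Alice gets 3 ≥ 1 from α, and Bob gets 4 ≥ -2 from γ — Nash equilibrium.

(β, δ)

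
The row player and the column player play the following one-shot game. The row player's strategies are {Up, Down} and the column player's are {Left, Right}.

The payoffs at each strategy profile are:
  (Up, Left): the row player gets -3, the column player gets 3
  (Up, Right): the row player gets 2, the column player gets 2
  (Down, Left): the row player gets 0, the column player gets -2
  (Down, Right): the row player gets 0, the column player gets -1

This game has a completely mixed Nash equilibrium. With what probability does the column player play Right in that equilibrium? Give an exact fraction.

Let q be the probability that the column player plays Left. In a completely mixed equilibrium, the row player must be indifferent between Up and Down.
The row player's expected payoff from Up is −3q + 2(1−q); from Down it is 0.
Setting these equal: −5q + 2 = 0, so q = 2/5.
Therefore the column player plays Right with probability 1 − 2/5 = 3/5.

3/5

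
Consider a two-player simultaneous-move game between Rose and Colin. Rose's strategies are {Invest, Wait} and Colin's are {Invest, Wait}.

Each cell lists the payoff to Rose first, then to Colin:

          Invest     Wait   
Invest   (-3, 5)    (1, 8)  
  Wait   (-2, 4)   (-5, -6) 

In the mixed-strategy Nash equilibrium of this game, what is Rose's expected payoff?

First find q, the probability Colin plays Invest, from Rose's indifference between Invest and Wait: −3q + (1−q) = −2q − 5(1−q), giving q = 6/7.
Since Rose is indifferent in equilibrium, Rose's expected payoff equals the payoff from either row against (6/7, 1/7). Using Invest: −3(6/7) + (1/7) = -17/7.

-17/7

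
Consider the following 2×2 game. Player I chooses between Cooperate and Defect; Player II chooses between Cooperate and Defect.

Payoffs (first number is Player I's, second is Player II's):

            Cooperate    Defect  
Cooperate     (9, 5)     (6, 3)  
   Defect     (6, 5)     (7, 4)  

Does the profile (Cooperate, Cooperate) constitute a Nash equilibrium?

Yes

At (Cooperate, Cooperate), Player I earns 9; switching to Defect would give 6, so Player I has no profitable deviation.
Player II earns 5; switching to Defect would give 3, so Player II has no profitable deviation.
Neither player can gain by a unilateral deviation, so this profile is a Nash equilibrium.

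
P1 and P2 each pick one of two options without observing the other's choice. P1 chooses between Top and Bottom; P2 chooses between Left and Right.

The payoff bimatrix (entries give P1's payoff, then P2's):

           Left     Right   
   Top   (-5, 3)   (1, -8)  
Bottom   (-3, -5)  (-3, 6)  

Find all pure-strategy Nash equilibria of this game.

(Top, Left): P1 prefers Bottom (-3 > -5) — not an equilibrium.
(Top, Right): P2 prefers Left (3 > -8) — not an equilibrium.
(Bottom, Left): P2 prefers Right (6 > -5) — not an equilibrium.
(Bottom, Right): P1 prefers Top (1 > -3) — not an equilibrium.

none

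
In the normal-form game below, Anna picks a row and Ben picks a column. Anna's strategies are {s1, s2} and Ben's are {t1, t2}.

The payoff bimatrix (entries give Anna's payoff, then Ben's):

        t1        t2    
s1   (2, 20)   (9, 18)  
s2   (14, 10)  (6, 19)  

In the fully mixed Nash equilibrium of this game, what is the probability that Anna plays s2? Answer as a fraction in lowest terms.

2/11

Let r be the probability that Anna plays s1. In a completely mixed equilibrium, Ben must be indifferent between t1 and t2.
Ben's expected payoff from t1 is 20r + 10(1−r); from t2 it is 18r + 19(1−r).
Setting these equal: 10r + 10 = −r + 19, so r = 9/11.
Therefore Anna plays s2 with probability 1 − 9/11 = 2/11.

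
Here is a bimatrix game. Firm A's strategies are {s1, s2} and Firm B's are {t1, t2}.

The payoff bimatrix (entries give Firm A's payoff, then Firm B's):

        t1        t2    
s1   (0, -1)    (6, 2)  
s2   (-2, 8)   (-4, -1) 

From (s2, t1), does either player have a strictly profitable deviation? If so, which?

Firm A

Firm A at (s2, t1) earns -2; deviating to s1 yields 0 — a strict improvement.
Firm B earns 8; deviating to t2 yields -1 — not better.
Only Firm A has a strictly profitable deviation.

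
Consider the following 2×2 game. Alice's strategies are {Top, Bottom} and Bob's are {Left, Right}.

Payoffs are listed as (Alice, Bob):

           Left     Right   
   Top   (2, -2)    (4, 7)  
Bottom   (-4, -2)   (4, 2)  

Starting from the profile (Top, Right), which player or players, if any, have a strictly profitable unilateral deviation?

Alice at (Top, Right) earns 4; deviating to Bottom yields 4 — not better.
Bob earns 7; deviating to Left yields -2 — not better.
Neither player can strictly improve; the profile is a Nash equilibrium.

Neither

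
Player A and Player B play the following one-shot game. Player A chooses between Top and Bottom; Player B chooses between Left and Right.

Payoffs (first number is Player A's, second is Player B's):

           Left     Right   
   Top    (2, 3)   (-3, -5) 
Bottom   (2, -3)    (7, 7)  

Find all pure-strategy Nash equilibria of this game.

(Top, Left) and (Bottom, Right)

(Top, Left): Player A gets 2 ≥ 2 from Bottom, and Player B gets 3 ≥ -5 from Right — Nash equilibrium.
(Top, Right): Player A prefers Bottom (7 > -3); Player B prefers Left (3 > -5) — not an equilibrium.
(Bottom, Left): Player B prefers Right (7 > -3) — not an equilibrium.
(Bottom, Right): Player A gets 7 ≥ -3 from Top, and Player B gets 7 ≥ -3 from Left — Nash equilibrium.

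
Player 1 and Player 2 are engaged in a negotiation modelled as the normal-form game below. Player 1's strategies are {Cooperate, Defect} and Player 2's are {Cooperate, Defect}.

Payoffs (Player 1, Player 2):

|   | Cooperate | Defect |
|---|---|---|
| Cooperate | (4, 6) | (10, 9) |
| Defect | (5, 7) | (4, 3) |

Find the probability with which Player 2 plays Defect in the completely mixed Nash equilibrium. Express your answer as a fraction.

1/7

Let q be the probability that Player 2 plays Cooperate. In a completely mixed equilibrium, Player 1 must be indifferent between Cooperate and Defect.
Player 1's expected payoff from Cooperate is 4q + 10(1−q); from Defect it is 5q + 4(1−q).
Setting these equal: −6q + 10 = q + 4, so q = 6/7.
Therefore Player 2 plays Defect with probability 1 − 6/7 = 1/7.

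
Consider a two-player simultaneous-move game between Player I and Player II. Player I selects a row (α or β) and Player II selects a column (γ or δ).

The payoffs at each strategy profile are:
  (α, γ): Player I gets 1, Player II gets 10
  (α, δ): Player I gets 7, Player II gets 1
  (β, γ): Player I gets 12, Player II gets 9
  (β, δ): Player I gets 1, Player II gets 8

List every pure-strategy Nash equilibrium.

(α, γ): Player I prefers β (12 > 1) — not an equilibrium.
(α, δ): Player II prefers γ (10 > 1) — not an equilibrium.
(β, γ): Player I gets 12 ≥ 1 from α, and Player II gets 9 ≥ 8 from δ — Nash equilibrium.
(β, δ): Player I prefers α (7 > 1); Player II prefers γ (9 > 8) — not an equilibrium.

(β, γ)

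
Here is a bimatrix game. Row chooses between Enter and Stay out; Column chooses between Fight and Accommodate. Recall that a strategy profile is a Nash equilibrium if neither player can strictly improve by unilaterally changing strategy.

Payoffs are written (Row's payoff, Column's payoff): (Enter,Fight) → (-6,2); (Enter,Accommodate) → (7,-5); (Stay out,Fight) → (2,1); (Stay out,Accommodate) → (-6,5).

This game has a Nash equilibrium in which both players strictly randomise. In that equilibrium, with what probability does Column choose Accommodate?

8/21

Let q be the probability that Column plays Fight. In a completely mixed equilibrium, Row must be indifferent between Enter and Stay out.
Row's expected payoff from Enter is −6q + 7(1−q); from Stay out it is 2q − 6(1−q).
Setting these equal: −13q + 7 = 8q − 6, so q = 13/21.
Therefore Column plays Accommodate with probability 1 − 13/21 = 8/21.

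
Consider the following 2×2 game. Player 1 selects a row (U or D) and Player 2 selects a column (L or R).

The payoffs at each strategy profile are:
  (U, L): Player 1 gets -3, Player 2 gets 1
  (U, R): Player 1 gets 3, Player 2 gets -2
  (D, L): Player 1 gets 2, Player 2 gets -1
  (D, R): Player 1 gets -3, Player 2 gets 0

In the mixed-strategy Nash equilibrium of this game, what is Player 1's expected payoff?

First find y, the probability Player 2 plays L, from Player 1's indifference between U and D: −3y + 3(1−y) = 2y − 3(1−y), giving y = 6/11.
Since Player 1 is indifferent in equilibrium, Player 1's expected payoff equals the payoff from either row against (6/11, 5/11). Using U: −3(6/11) + 3(5/11) = -3/11.

-3/11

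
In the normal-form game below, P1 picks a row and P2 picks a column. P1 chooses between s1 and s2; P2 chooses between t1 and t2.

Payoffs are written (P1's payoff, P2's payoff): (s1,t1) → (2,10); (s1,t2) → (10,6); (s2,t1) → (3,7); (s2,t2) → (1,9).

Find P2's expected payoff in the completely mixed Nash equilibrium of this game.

First find p, the probability P1 plays s1, from P2's indifference between t1 and t2: 10p + 7(1−p) = 6p + 9(1−p), giving p = 1/3.
Since P2 is indifferent in equilibrium, P2's expected payoff equals the payoff from either column against (1/3, 2/3). Using t1: 10(1/3) + 7(2/3) = 8.

8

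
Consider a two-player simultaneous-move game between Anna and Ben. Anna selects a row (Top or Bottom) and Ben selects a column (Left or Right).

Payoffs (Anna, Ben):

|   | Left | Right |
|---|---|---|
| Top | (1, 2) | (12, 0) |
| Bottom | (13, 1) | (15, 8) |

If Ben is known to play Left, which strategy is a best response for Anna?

Against Left, Anna earns 1 from Top and 13 from Bottom.
So Bottom is the best response.

Bottom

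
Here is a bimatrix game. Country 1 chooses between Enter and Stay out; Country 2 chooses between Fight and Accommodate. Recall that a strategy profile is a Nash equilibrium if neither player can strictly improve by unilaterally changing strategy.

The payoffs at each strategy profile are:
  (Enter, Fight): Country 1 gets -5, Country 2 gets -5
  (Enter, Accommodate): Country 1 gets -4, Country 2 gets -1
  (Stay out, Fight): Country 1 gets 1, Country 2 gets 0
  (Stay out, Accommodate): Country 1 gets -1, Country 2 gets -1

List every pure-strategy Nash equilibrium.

(Stay out, Fight)

(Enter, Fight): Country 1 prefers Stay out (1 > -5); Country 2 prefers Accommodate (-1 > -5) — not an equilibrium.
(Enter, Accommodate): Country 1 prefers Stay out (-1 > -4) — not an equilibrium.
(Stay out, Fight): Country 1 gets 1 ≥ -5 from Enter, and Country 2 gets 0 ≥ -1 from Accommodate — Nash equilibrium.
(Stay out, Accommodate): Country 2 prefers Fight (0 > -1) — not an equilibrium.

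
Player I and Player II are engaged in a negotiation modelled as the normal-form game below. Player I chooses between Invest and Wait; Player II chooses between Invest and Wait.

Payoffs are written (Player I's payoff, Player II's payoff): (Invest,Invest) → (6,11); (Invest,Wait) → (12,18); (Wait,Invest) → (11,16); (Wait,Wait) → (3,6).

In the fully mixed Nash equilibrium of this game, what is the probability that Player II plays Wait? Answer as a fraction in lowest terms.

Let c be the probability that Player II plays Invest. In a completely mixed equilibrium, Player I must be indifferent between Invest and Wait.
Player I's expected payoff from Invest is 6c + 12(1−c); from Wait it is 11c + 3(1−c).
Setting these equal: −6c + 12 = 8c + 3, so c = 9/14.
Therefore Player II plays Wait with probability 1 − 9/14 = 5/14.

5/14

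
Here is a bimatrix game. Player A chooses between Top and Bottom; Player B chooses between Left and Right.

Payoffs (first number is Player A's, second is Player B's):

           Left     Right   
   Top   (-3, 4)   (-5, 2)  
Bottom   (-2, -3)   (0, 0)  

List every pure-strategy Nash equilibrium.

(Top, Left): Player A prefers Bottom (-2 > -3) — not an equilibrium.
(Top, Right): Player A prefers Bottom (0 > -5); Player B prefers Left (4 > 2) — not an equilibrium.
(Bottom, Left): Player B prefers Right (0 > -3) — not an equilibrium.
(Bottom, Right): Player A gets 0 ≥ -5 from Top, and Player B gets 0 ≥ -3 from Left — Nash equilibrium.

(Bottom, Right)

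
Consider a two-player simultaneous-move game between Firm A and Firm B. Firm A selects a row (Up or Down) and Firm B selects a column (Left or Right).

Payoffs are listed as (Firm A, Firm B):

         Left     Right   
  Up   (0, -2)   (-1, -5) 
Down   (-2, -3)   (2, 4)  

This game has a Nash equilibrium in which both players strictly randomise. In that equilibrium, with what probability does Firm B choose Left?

Let q be the probability that Firm B plays Left. In a completely mixed equilibrium, Firm A must be indifferent between Up and Down.
Firm A's expected payoff from Up is −(1−q); from Down it is −2q + 2(1−q).
Setting these equal: q − 1 = −4q + 2, so q = 3/5.

3/5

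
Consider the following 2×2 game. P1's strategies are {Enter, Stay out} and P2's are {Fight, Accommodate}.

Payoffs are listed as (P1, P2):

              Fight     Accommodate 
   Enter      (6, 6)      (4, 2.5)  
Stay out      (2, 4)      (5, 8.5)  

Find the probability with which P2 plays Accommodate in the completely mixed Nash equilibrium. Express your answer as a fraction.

4/5

Let c be the probability that P2 plays Fight. In a completely mixed equilibrium, P1 must be indifferent between Enter and Stay out.
P1's expected payoff from Enter is 6c + 4(1−c); from Stay out it is 2c + 5(1−c).
Setting these equal: 2c + 4 = −3c + 5, so c = 1/5.
Therefore P2 plays Accommodate with probability 1 − 1/5 = 4/5.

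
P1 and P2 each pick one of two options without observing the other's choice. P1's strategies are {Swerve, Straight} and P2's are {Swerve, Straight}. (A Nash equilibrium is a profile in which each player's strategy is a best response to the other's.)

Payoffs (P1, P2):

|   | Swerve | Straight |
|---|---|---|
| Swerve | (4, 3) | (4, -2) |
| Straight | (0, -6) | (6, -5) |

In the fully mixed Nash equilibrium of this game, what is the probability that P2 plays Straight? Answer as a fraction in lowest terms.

2/3

Let q be the probability that P2 plays Swerve. In a completely mixed equilibrium, P1 must be indifferent between Swerve and Straight.
P1's expected payoff from Swerve is 4q + 4(1−q); from Straight it is 6(1−q).
Setting these equal: 4 = −6q + 6, so q = 1/3.
Therefore P2 plays Straight with probability 1 − 1/3 = 2/3.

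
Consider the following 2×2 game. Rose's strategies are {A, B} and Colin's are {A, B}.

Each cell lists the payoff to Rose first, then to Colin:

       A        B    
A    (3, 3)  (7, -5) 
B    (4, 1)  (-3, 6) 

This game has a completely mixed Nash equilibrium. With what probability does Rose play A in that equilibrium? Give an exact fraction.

Let x be the probability that Rose plays A. In a completely mixed equilibrium, Colin must be indifferent between A and B.
Colin's expected payoff from A is 3x + (1−x); from B it is −5x + 6(1−x).
Setting these equal: 2x + 1 = −11x + 6, so x = 5/13.

5/13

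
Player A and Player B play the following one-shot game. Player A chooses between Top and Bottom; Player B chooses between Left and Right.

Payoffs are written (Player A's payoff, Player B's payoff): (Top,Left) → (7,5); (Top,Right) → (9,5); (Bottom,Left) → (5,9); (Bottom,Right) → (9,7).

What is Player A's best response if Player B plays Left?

Top

Against Left, Player A earns 7 from Top and 5 from Bottom.
So Top is the best response.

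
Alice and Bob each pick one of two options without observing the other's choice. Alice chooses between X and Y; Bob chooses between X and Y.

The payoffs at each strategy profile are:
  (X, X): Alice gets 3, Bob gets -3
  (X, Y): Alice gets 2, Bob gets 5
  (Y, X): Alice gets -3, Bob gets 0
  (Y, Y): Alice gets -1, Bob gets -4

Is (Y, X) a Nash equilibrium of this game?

No

At (Y, X), Alice earns -3; switching to X would give 3, so Alice would deviate.
Bob earns 0; switching to Y would give -4, so Bob has no profitable deviation.
Since at least one player can profitably deviate, this is not a Nash equilibrium.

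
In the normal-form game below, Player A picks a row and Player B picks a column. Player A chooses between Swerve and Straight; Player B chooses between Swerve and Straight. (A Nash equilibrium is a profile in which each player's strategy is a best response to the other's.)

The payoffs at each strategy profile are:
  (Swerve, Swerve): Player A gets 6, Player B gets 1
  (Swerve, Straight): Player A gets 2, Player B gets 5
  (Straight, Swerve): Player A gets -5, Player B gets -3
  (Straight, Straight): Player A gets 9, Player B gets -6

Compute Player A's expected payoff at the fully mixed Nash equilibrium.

First find q, the probability Player B plays Swerve, from Player A's indifference between Swerve and Straight: 6q + 2(1−q) = −5q + 9(1−q), giving q = 7/18.
Since Player A is indifferent in equilibrium, Player A's expected payoff equals the payoff from either row against (7/18, 11/18). Using Swerve: 6(7/18) + 2(11/18) = 32/9.

32/9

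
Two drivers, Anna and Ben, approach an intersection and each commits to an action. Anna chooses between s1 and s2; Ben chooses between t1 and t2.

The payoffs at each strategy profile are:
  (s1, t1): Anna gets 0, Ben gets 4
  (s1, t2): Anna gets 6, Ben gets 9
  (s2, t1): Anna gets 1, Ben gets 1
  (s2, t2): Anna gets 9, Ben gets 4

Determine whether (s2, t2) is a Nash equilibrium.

Yes

At (s2, t2), Anna earns 9; switching to s1 would give 6, so Anna has no profitable deviation.
Ben earns 4; switching to t1 would give 1, so Ben has no profitable deviation.
Neither player can gain by a unilateral deviation, so this profile is a Nash equilibrium.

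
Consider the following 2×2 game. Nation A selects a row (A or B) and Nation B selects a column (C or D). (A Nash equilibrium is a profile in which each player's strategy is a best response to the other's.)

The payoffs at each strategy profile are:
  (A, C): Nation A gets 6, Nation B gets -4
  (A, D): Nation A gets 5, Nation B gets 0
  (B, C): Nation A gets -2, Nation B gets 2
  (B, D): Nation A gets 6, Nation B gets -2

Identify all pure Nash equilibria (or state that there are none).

(A, C): Nation B prefers D (0 > -4) — not an equilibrium.
(A, D): Nation A prefers B (6 > 5) — not an equilibrium.
(B, C): Nation A prefers A (6 > -2) — not an equilibrium.
(B, D): Nation B prefers C (2 > -2) — not an equilibrium.

none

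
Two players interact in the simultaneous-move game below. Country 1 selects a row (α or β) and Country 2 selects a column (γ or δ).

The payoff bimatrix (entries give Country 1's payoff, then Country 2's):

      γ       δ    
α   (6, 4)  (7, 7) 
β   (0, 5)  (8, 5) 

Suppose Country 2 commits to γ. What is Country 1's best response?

Against γ, Country 1 earns 6 from α and 0 from β.
So α is the best response.

α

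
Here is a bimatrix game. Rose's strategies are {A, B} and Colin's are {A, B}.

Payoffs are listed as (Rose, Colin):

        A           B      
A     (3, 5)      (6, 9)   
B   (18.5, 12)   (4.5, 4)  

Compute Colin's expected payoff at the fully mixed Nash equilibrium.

22/3

First find p, the probability Rose plays A, from Colin's indifference between A and B: 5p + 12(1−p) = 9p + 4(1−p), giving p = 2/3.
Since Colin is indifferent in equilibrium, Colin's expected payoff equals the payoff from either column against (2/3, 1/3). Using A: 5(2/3) + 12(1/3) = 22/3.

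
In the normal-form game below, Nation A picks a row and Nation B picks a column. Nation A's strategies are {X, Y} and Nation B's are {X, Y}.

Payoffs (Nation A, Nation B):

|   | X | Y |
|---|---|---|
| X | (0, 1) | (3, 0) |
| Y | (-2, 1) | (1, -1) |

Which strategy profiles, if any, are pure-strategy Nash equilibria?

(X, X)

(X, X): Nation A gets 0 ≥ -2 from Y, and Nation B gets 1 ≥ 0 from Y — Nash equilibrium.
(X, Y): Nation B prefers X (1 > 0) — not an equilibrium.
(Y, X): Nation A prefers X (0 > -2) — not an equilibrium.
(Y, Y): Nation A prefers X (3 > 1); Nation B prefers X (1 > -1) — not an equilibrium.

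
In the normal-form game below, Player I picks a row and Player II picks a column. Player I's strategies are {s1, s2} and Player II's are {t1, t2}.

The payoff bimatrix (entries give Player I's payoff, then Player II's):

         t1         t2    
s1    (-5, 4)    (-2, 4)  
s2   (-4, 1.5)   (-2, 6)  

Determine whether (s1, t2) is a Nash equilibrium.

At (s1, t2), Player I earns -2; switching to s2 would give -2, so Player I has no profitable deviation.
Player II earns 4; switching to t1 would give 4, so Player II has no profitable deviation.
Neither player can gain by a unilateral deviation, so this profile is a Nash equilibrium.

Yes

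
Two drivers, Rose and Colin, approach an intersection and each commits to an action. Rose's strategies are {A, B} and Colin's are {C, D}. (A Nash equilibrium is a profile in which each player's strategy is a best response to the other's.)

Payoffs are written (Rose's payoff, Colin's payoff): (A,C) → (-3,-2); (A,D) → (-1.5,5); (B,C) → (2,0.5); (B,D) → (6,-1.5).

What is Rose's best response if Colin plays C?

Against C, Rose earns -3 from A and 2 from B.
So B is the best response.

B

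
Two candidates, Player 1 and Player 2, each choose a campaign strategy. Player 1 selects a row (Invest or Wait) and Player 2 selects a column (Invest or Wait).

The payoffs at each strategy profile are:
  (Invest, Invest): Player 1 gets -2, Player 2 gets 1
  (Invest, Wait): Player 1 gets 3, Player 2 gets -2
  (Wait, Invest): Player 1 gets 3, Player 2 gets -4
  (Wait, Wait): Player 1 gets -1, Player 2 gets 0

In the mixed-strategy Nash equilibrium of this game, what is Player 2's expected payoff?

First find x, the probability Player 1 plays Invest, from Player 2's indifference between Invest and Wait: x − 4(1−x) = −2x, giving x = 4/7.
Since Player 2 is indifferent in equilibrium, Player 2's expected payoff equals the payoff from either column against (4/7, 3/7). Using Invest: (4/7) − 4(3/7) = -8/7.

-8/7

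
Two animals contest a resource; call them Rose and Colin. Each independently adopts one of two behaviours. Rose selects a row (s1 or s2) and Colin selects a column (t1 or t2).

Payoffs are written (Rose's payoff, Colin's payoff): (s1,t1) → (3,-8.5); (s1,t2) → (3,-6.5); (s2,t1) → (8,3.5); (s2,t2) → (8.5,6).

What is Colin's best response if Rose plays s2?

Against s2, Colin earns 3.5 from t1 and 6 from t2.
So t2 is the best response.

t2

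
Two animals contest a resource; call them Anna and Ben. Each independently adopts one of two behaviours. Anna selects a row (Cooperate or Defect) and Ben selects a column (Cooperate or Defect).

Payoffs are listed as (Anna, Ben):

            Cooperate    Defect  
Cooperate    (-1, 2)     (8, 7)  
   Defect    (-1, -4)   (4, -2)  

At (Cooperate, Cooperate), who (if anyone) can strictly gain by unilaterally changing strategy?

Ben

Anna at (Cooperate, Cooperate) earns -1; deviating to Defect yields -1 — not better.
Ben earns 2; deviating to Defect yields 7 — a strict improvement.
Only Ben has a strictly profitable deviation.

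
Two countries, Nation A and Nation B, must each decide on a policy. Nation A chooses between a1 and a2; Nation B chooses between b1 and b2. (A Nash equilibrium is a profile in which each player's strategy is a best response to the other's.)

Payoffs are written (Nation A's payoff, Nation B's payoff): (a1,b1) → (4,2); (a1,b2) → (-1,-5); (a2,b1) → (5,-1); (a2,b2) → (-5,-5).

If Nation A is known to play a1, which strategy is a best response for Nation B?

b1

Against a1, Nation B earns 2 from b1 and -5 from b2.
So b1 is the best response.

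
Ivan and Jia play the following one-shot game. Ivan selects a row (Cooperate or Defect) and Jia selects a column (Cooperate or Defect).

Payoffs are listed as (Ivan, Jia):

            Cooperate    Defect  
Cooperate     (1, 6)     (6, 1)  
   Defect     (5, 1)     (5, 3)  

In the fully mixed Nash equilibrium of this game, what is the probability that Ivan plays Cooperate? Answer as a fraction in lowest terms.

Let x be the probability that Ivan plays Cooperate. In a completely mixed equilibrium, Jia must be indifferent between Cooperate and Defect.
Jia's expected payoff from Cooperate is 6x + (1−x); from Defect it is x + 3(1−x).
Setting these equal: 5x + 1 = −2x + 3, so x = 2/7.

2/7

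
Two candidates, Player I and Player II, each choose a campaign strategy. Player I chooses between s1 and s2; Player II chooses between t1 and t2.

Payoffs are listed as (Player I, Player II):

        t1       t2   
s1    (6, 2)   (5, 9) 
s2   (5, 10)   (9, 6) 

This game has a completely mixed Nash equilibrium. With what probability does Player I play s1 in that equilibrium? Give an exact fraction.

4/11

Let r be the probability that Player I plays s1. In a completely mixed equilibrium, Player II must be indifferent between t1 and t2.
Player II's expected payoff from t1 is 2r + 10(1−r); from t2 it is 9r + 6(1−r).
Setting these equal: −8r + 10 = 3r + 6, so r = 4/11.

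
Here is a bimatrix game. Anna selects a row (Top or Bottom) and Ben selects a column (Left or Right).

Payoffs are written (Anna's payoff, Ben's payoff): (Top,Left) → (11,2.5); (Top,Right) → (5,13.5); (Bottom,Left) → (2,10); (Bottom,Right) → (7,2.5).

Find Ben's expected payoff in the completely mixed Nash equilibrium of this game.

First find p, the probability Anna plays Top, from Ben's indifference between Left and Right: 2.5p + 10(1−p) = 13.5p + 2.5(1−p), giving p = 15/37.
Since Ben is indifferent in equilibrium, Ben's expected payoff equals the payoff from either column against (15/37, 22/37). Using Left: 2.5(15/37) + 10(22/37) = 515/74.

515/74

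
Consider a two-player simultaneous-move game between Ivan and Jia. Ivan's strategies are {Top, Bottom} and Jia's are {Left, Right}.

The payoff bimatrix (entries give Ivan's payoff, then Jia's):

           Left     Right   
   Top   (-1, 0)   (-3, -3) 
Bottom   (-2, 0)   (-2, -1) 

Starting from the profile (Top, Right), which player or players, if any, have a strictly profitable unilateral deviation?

Both

Ivan at (Top, Right) earns -3; deviating to Bottom yields -2 — a strict improvement.
Jia earns -3; deviating to Left yields 0 — a strict improvement.
Both Ivan and Jia have strictly profitable deviations.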